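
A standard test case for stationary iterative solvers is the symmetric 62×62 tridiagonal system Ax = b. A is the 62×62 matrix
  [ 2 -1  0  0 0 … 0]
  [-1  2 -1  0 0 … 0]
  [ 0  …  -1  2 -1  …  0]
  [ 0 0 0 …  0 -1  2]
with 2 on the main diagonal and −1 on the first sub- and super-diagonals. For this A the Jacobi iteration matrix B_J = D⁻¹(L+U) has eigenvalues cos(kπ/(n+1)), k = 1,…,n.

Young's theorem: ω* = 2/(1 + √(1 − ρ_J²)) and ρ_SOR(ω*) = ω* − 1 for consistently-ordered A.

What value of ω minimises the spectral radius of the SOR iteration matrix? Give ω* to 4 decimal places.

ω* = 1.9050

[ρ_J] n=62: ρ(B_J) = cos(π/(n+1)) = cos(π/63) = 0.9988.
√(1−ρ_J²) simplifies to sin(π/63) = 0.04985.
ω* = 2/(1+0.04985) = 1.9050
[ρ_SOR] ω* − 1 = 0.9050.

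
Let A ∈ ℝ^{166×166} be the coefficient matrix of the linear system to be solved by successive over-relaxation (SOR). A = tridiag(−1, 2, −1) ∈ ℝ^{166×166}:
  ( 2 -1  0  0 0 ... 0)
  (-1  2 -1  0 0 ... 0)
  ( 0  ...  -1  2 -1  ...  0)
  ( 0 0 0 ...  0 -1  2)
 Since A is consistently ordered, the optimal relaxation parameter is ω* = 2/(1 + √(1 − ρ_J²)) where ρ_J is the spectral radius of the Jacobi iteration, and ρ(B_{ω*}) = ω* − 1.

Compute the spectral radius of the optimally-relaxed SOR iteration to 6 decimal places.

ρ_J = max_k |cos(kπ/167)| = cos(π/167) = 0.999823
√(1 − cos²(π/167)) = sin(π/167) ≈ 0.0188108.
Then 2/(1+√(1−ρ_J²)) = 2/(1+0.0188108); ω* = 2/1.0188108 = 1.963073.
Hence ρ(B_{ω*}) = 1.963073 − 1 = 0.963073.

ρ_SOR = 0.963073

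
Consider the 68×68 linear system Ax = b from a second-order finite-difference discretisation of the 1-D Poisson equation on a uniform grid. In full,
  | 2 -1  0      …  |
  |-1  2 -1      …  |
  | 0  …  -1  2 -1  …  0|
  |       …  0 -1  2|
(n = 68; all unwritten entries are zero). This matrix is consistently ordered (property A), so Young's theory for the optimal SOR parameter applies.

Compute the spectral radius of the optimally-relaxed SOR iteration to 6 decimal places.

ρ_SOR = 0.912934

spectrum of D⁻¹(L+U) = {cos(kπ/69) : 1≤k≤68}; ρ_J = cos(π/69) = 0.998964.
root = sin(π/69) = 0.0455146  (since 1−cos² = sin²).
Young: ω* = 2/(1+√(1−ρ_J²)) = 2/(1+0.0455146) = 2/1.0455146 = 1.912934.
Hence ρ(B_{ω*}) = 1.912934 − 1 = 0.912934.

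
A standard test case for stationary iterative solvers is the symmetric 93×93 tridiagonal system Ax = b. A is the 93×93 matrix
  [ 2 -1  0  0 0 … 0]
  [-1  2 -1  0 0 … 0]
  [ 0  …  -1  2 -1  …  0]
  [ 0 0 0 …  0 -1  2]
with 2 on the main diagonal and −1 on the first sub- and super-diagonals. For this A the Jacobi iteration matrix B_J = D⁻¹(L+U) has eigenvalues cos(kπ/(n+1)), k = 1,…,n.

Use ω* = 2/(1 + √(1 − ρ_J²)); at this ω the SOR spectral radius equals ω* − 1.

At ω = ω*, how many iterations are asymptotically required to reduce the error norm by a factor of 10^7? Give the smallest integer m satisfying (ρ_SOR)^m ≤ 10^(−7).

[ρ_J] n=93: ρ(B_J) = cos(π/(n+1)) = cos(π/94) = 0.9994416.
√(1−ρ_J²) = |sin(π/94)| = 0.0334150
Young: ω* = 2/(1+√(1−ρ_J²)) = 2/(1+0.0334150) = 2/1.0334150 = 1.9353309.
Hence ρ(B_{ω*}) = 1.9353309 − 1 = 0.9353309.
(0.9353309)^m ≤ 10^{−7}  ⇒  m·ln(0.9353309) ≤ −7·ln10  ⇒  m ≥ 241.091  ⇒  m = 242

m = 242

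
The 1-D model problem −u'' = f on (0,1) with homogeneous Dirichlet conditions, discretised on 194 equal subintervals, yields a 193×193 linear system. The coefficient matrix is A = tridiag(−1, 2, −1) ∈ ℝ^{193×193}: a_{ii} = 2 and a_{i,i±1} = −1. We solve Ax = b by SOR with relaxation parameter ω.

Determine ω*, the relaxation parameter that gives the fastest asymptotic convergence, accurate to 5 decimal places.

ω* = 1.96813

With n=193, ρ(Jacobi) = cos(π/194) = 0.99987.
root = sin(π/194) = 0.016193  (since 1−cos² = sin²).
ω* = 2/(1 + 0.016193) = 2/1.016193 = 1.96813.
Hence ρ(B_{ω*}) = 1.96813 − 1 = 0.96813.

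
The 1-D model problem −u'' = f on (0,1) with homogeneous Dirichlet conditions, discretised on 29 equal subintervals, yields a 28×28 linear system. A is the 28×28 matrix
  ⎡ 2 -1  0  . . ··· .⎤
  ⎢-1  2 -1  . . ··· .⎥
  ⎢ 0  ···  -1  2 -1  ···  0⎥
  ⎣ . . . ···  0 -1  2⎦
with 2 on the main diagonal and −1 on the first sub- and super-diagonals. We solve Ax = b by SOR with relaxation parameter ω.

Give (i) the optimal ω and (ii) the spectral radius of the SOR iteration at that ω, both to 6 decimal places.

ω* = 1.804860, ρ_SOR = 0.804860

n=28: λ(B_J) = 1 − λ(A)/2 = cos(kπ/29); k=1 gives ρ_J = 0.994138.
√(1−ρ_J²) simplifies to sin(π/29) = 0.1081190.
ω* = 2/(1+0.1081190) = 1.804860
ρ_SOR = ω* − 1 ≈ 0.804860.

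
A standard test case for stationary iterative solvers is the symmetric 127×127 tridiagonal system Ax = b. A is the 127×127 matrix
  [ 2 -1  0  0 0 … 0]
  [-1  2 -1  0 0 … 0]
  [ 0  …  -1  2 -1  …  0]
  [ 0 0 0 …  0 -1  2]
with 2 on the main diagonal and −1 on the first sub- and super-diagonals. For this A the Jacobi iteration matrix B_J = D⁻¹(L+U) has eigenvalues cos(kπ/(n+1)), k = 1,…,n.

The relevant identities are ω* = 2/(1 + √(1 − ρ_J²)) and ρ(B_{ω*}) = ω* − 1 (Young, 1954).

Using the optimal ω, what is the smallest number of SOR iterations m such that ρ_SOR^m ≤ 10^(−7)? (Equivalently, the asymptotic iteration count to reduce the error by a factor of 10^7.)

n=127: λ(B_J) = 1 − λ(A)/2 = cos(kπ/128); k=1 gives ρ_J = 0.9996988.
√(1−ρ_J²) simplifies to sin(π/128) = 0.0245412.
So ω* = 2/1.0245412 = 1.9520933 (Young).
and ρ(B_{ω*}) = 1.9520933 − 1 = 0.9520933.
m ≥ 7·ln10 / (−ln 0.9520933) = 328.323; smallest integer m = 329.

m = 329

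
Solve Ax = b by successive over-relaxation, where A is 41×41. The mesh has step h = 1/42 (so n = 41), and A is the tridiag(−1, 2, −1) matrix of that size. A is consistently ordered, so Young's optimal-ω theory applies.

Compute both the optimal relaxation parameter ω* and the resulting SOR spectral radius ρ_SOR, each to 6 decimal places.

With n=41, ρ(Jacobi) = cos(π/42) = 0.997204.
√(1−ρ_J²) = |sin(π/42)| = 0.0747301
So ω* = 2/1.0747301 = 1.860932 (Young).
Hence ρ(B_{ω*}) = 1.860932 − 1 = 0.860932.

ω* = 1.860932, ρ_SOR = 0.860932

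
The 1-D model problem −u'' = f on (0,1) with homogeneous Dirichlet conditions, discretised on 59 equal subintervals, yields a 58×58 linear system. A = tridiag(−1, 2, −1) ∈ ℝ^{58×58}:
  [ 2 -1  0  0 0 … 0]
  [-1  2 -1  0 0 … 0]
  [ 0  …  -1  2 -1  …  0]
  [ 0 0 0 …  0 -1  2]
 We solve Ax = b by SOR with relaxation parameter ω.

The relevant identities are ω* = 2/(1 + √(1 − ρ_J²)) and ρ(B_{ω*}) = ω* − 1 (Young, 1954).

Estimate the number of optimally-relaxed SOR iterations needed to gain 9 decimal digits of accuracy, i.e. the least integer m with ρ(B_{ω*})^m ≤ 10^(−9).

m = 195

[ρ_J] n=58: ρ(B_J) = cos(π/(n+1)) = cos(π/59) = 0.9985827.
√(1−ρ_J²) = |sin(π/59)| = 0.0532222
Then 2/(1+√(1−ρ_J²)) = 2/(1+0.0532222); ω* = 2/1.0532222 = 1.8989345.
[ρ_SOR] ω* − 1 = 0.8989345.
(0.8989345)^m ≤ 10^{−9}  ⇒  m·ln(0.8989345) ≤ −9·ln10  ⇒  m ≥ 194.503  ⇒  m = 195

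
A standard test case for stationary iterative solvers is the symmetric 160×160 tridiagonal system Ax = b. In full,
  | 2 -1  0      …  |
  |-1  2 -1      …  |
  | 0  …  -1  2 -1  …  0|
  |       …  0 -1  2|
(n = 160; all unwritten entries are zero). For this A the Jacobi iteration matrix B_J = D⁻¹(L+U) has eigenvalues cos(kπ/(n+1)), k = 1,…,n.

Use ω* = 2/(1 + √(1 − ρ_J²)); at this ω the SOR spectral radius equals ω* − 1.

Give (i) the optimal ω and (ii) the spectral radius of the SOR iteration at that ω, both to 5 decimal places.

B_J for the 160×160 system has eigenvalues cos(kπ/161); ρ_J = cos(π/161) = 0.99981.
root = sin(π/161) = 0.019512  (since 1−cos² = sin²).
ω* = 2/(1+0.019512) = 1.96172
ρ_SOR = ω* − 1 ≈ 0.96172.

ω* = 1.96172, ρ_SOR = 0.96172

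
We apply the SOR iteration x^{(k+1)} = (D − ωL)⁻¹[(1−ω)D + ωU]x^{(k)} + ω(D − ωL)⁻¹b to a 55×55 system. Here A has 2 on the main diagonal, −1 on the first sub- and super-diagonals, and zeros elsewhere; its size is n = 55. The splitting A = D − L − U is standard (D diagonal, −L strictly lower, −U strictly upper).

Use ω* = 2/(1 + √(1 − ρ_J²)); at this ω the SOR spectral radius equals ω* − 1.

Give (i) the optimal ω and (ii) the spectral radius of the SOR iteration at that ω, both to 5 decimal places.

ω* = 1.89381, ρ_SOR = 0.89381

½·tridiag(1,0,1) at n=55: λ_k = cos(kπ/56); max |λ| at k=1 ⇒ ρ_J = cos(π/56) ≈ 0.99843.
√(1−ρ_J²) simplifies to sin(π/56) = 0.056070.
ω* = 2/(1+0.056070) = 1.89381
ρ_SOR = ω* − 1 = 1.89381 − 1 = 0.89381.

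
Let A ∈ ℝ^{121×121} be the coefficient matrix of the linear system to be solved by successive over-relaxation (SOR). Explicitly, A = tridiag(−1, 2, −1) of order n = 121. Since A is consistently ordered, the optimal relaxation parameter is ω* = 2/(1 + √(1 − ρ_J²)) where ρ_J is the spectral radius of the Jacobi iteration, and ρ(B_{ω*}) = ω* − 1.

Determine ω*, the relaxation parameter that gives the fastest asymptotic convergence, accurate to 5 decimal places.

ω* = 1.94980

ρ_J = max_k |cos(kπ/122)| = cos(π/122) = 0.99967
1 − cos²(π/122) = sin²(π/122) ⇒ √(1−ρ_J²) = sin(π/122) = 0.025748.
Then 2/(1+√(1−ρ_J²)) = 2/(1+0.025748); ω* = 2/1.025748 = 1.94980.
ρ_SOR = ω* − 1 = 1.94980 − 1 = 0.94980.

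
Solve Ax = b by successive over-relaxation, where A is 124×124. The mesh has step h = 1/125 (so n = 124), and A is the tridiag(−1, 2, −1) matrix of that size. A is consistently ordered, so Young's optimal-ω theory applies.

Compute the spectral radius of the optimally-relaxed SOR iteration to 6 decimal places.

ρ_SOR = 0.950972

[ρ_J] n=124: ρ(B_J) = cos(π/(n+1)) = cos(π/125) = 0.999684.
√(1 − cos²(π/125)) = sin(π/125) ≈ 0.0251301.
Young: ω* = 2/(1+√(1−ρ_J²)) = 2/(1+0.0251301) = 2/1.0251301 = 1.950972.
[ρ_SOR] ω* − 1 = 0.950972.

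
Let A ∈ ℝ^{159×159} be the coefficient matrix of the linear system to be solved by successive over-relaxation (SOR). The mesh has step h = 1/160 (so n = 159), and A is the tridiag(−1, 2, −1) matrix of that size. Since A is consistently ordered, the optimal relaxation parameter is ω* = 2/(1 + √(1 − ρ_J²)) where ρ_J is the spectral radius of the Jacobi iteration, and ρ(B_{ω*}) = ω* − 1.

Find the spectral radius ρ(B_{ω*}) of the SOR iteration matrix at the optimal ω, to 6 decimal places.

ρ_SOR = 0.961489

[ρ_J] n=159: ρ(B_J) = cos(π/(n+1)) = cos(π/160) = 0.999807.
√(1−ρ_J²) simplifies to sin(π/160) = 0.0196337.
So ω* = 2/1.0196337 = 1.961489 (Young).
[ρ_SOR] ω* − 1 = 0.961489.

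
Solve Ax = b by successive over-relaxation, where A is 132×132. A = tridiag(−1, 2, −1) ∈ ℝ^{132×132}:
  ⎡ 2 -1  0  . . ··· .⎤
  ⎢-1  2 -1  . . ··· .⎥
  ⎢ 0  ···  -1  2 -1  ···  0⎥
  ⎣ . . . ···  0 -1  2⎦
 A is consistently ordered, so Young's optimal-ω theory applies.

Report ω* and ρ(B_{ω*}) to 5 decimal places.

ω* = 1.95385, ρ_SOR = 0.95385

ρ_J = max_k |cos(kπ/133)| = cos(π/133) = 0.99972
√(1−ρ_J²) simplifies to sin(π/133) = 0.023619.
ω* = 2/(1+0.023619) = 1.95385
Hence ρ(B_{ω*}) = 1.95385 − 1 = 0.95385.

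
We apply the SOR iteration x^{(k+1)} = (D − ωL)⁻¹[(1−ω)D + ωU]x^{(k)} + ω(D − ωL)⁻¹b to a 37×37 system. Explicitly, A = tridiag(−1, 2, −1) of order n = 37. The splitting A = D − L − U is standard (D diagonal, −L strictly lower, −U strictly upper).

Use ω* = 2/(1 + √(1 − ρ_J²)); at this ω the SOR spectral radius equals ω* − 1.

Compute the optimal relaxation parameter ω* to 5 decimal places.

ω* = 1.84744

With n=37, ρ(Jacobi) = cos(π/38) = 0.99658.
root = sin(π/38) = 0.082579  (since 1−cos² = sin²).
ω* = 2/(1+0.082579) = 1.84744
ρ_SOR = ω* − 1 ≈ 0.84744.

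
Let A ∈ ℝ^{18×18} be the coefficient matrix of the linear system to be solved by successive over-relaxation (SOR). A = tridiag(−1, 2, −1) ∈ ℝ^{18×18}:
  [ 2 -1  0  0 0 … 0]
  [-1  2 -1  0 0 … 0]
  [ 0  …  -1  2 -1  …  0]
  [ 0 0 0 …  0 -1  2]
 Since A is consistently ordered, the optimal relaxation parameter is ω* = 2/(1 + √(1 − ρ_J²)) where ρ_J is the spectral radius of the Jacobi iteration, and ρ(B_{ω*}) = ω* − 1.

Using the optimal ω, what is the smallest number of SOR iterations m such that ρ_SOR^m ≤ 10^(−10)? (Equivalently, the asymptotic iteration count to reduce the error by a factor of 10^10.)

m = 70

spectrum of D⁻¹(L+U) = {cos(kπ/19) : 1≤k≤18}; ρ_J = cos(π/19) = 0.9863613.
√(1 − cos²(π/19)) = sin(π/19) ≈ 0.1645946.
ω* = 2/(1 + 0.1645946) = 2/1.1645946 = 1.7173358.
ρ_SOR = ω* − 1 ≈ 0.7173358.
For 10 digits: m = 10·ln10 / (−ln 0.7173358) = 23.0259/0.332211 = 69.311; round up → m = 70.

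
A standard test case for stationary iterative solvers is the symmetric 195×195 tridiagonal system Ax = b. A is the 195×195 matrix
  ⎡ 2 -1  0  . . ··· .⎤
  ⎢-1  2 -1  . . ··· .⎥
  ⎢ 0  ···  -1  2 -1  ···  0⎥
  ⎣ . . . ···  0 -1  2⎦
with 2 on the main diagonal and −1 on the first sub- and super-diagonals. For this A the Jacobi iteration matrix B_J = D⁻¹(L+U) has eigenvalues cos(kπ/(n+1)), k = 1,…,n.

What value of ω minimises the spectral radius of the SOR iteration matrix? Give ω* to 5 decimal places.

ω* = 1.96845

spectrum of D⁻¹(L+U) = {cos(kπ/196) : 1≤k≤195}; ρ_J = cos(π/196) = 0.99987.
√(1−ρ_J²) = |sin(π/196)| = 0.016028
Then 2/(1+√(1−ρ_J²)) = 2/(1+0.016028); ω* = 2/1.016028 = 1.96845.
ρ_SOR = ω* − 1 ≈ 0.96845.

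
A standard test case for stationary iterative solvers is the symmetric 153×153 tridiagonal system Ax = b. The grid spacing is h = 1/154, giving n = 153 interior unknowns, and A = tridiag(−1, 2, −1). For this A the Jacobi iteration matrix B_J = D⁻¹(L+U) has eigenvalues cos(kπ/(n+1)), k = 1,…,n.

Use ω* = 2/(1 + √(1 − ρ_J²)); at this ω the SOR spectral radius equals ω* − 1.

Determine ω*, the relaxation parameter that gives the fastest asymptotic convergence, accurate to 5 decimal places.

ω* = 1.96002

B_J for the 153×153 system has eigenvalues cos(kπ/154); ρ_J = cos(π/154) = 0.99979.
root = sin(π/154) = 0.020399  (since 1−cos² = sin²).
[ω*] 2 ÷ (1 + 0.020399) = 2 ÷ 1.020399 = 1.96002.
and ρ(B_{ω*}) = 1.96002 − 1 = 0.96002.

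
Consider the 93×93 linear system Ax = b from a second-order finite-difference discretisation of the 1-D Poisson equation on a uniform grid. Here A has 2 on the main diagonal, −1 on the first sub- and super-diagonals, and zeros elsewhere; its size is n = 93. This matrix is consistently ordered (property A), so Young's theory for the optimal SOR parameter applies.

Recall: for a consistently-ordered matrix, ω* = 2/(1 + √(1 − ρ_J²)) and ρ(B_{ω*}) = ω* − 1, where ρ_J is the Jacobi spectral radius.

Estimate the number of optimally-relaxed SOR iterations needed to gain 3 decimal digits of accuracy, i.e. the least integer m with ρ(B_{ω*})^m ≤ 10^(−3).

n=93: λ(B_J) = 1 − λ(A)/2 = cos(kπ/94); k=1 gives ρ_J = 0.9994416.
√(1−ρ_J²) simplifies to sin(π/94) = 0.0334150.
ω* = 2/(1+0.0334150) = 1.9353309
ρ_SOR = ω* − 1 = 1.9353309 − 1 = 0.9353309.
For 3 digits: m = 3·ln10 / (−ln 0.9353309) = 6.90776/0.0668549 = 103.325; round up → m = 104.

m = 104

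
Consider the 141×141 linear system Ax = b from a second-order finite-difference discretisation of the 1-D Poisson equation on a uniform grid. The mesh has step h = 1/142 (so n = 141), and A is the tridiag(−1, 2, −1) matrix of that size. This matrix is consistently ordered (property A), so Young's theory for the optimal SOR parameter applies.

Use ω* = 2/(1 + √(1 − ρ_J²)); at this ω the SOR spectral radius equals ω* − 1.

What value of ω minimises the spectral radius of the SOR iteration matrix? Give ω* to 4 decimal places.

ω* = 1.9567

With n=141, ρ(Jacobi) = cos(π/142) = 0.9998.
√(1−ρ_J²) = |sin(π/142)| = 0.02212
[ω*] 2 ÷ (1 + 0.02212) = 2 ÷ 1.02212 = 1.9567.
and ρ(B_{ω*}) = 1.9567 − 1 = 0.9567.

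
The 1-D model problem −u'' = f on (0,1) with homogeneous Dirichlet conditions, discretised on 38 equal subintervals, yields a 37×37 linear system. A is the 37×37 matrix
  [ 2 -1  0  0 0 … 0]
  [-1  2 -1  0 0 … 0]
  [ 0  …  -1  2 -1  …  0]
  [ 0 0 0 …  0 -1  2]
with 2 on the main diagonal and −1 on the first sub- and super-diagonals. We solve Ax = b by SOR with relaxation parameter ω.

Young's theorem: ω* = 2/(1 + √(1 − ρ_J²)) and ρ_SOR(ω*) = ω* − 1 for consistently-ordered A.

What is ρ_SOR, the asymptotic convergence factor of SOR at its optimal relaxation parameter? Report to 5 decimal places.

ρ_SOR = 0.84744

[ρ_J] n=37: ρ(B_J) = cos(π/(n+1)) = cos(π/38) = 0.99658.
√(1 − cos²(π/38)) = sin(π/38) ≈ 0.082579.
ω* = 2/(1 + 0.082579) = 2/1.082579 = 1.84744.
ρ_SOR = ω* − 1 = 1.84744 − 1 = 0.84744.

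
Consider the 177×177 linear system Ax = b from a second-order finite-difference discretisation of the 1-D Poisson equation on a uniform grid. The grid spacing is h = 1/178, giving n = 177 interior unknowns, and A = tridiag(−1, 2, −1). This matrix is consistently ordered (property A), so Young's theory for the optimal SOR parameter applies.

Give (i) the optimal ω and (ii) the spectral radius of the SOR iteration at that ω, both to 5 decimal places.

[ρ_J] n=177: ρ(B_J) = cos(π/(n+1)) = cos(π/178) = 0.99984.
1 − cos²(π/178) = sin²(π/178) ⇒ √(1−ρ_J²) = sin(π/178) = 0.017648.
Then 2/(1+√(1−ρ_J²)) = 2/(1+0.017648); ω* = 2/1.017648 = 1.96532.
ρ_SOR = ω* − 1 = 1.96532 − 1 = 0.96532.

ω* = 1.96532, ρ_SOR = 0.96532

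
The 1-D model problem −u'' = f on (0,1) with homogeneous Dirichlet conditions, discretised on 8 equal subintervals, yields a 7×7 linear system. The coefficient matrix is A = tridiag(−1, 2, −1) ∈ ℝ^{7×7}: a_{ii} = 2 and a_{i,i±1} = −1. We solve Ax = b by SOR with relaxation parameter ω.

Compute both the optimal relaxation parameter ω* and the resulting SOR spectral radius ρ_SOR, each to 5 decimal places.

ρ_J = max_k |cos(kπ/8)| = cos(π/8) = 0.92388
√(1 − cos²(π/8)) = sin(π/8) ≈ 0.382683.
ω* = 2/(1+0.382683) = 1.44646
ρ(B_{ω*}) = ω*−1 = 0.44646

ω* = 1.44646, ρ_SOR = 0.44646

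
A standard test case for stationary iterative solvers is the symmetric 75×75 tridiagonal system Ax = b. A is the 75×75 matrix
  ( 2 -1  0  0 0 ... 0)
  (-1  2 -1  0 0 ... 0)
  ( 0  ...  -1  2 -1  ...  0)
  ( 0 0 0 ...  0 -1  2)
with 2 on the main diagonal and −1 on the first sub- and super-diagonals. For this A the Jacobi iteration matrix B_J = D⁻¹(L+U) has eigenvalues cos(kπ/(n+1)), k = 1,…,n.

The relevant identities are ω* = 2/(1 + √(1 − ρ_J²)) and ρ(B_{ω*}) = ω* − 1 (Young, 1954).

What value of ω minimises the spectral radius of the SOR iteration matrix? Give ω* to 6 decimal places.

ω* = 1.920630

B_J for the 75×75 system has eigenvalues cos(kπ/76); ρ_J = cos(π/76) = 0.999146.
1 − cos²(π/76) = sin²(π/76) ⇒ √(1−ρ_J²) = sin(π/76) = 0.0413250.
[ω*] 2 ÷ (1 + 0.0413250) = 2 ÷ 1.0413250 = 1.920630.
ρ_SOR = ω* − 1 ≈ 0.920630.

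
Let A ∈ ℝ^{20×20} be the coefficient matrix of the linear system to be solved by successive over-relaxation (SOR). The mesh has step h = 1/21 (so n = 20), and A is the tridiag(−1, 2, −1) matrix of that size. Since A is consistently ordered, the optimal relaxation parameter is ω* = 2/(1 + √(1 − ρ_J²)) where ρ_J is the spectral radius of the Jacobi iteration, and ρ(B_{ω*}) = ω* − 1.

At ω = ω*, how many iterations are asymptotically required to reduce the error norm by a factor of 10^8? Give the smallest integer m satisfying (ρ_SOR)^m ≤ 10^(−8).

½·tridiag(1,0,1) at n=20: λ_k = cos(kπ/21); max |λ| at k=1 ⇒ ρ_J = cos(π/21) ≈ 0.9888308.
√(1 − cos²(π/21)) = sin(π/21) ≈ 0.1490423.
ω* = 2 / (1 + 0.1490423) = 2 / 1.1490423 ≈ 1.7405800.
and ρ(B_{ω*}) = 1.7405800 − 1 = 0.7405800.
ρ_SOR^m ≤ 10^(−8) ⇔ m ≥ 8·ln10/(−ln 0.7405800) = 18.4207/0.300322 = 61.336; m = ⌈61.336⌉ = 62.

m = 62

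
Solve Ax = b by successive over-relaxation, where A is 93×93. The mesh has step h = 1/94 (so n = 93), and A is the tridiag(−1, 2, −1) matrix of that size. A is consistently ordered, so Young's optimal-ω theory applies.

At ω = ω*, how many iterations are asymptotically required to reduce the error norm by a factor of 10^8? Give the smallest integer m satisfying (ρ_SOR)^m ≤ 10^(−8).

m = 276

With n=93, ρ(Jacobi) = cos(π/94) = 0.9994416.
√(1−ρ_J²) = |sin(π/94)| = 0.0334150
So ω* = 2/1.0334150 = 1.9353309 (Young).
[ρ_SOR] ω* − 1 = 0.9353309.
Need (0.9353309)^m ≤ 10^(−8): m ≥ 8·ln10/|ln 0.9353309| = 18.4207/0.0668549 = 275.533 ⇒ m = 276.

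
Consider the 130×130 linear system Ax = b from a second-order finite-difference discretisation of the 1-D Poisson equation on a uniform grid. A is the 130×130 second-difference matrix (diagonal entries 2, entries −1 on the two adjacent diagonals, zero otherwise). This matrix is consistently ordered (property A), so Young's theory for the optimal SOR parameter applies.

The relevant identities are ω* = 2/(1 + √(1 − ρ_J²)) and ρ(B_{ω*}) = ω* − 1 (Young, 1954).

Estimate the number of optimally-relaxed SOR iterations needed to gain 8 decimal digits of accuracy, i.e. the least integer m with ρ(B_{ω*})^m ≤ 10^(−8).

B_J for the 130×130 system has eigenvalues cos(kπ/131); ρ_J = cos(π/131) = 0.9997125.
√(1−ρ_J²) simplifies to sin(π/131) = 0.0239793.
Then 2/(1+√(1−ρ_J²)) = 2/(1+0.0239793); ω* = 2/1.0239793 = 1.9531645.
ρ(B_{ω*}) = ω*−1 = 0.9531645
(0.9531645)^m ≤ 10^{−8}  ⇒  m·ln(0.9531645) ≤ −8·ln10  ⇒  m ≥ 384.022  ⇒  m = 385

m = 385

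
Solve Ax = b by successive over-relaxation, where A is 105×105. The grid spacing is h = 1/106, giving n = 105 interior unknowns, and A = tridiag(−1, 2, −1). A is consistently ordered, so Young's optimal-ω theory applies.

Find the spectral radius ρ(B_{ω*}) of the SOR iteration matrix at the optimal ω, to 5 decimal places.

B_J for the 105×105 system has eigenvalues cos(kπ/106); ρ_J = cos(π/106) = 0.99956.
√(1−ρ_J²) = |sin(π/106)| = 0.029633
ω* = 2/(1+0.029633) = 1.94244
At ω = 1.94244 every |λ(B_ω)| = ω−1, so ρ_SOR = 0.94244.

ρ_SOR = 0.94244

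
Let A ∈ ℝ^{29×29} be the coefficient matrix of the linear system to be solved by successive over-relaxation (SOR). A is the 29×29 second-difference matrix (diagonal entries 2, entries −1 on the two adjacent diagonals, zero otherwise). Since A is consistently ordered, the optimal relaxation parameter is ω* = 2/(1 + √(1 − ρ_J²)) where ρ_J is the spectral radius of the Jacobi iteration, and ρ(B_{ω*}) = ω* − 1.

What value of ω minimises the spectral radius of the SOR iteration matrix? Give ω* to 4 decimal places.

ω* = 1.8107

B_J for the 29×29 system has eigenvalues cos(kπ/30); ρ_J = cos(π/30) = 0.9945.
1 − cos²(π/30) = sin²(π/30) ⇒ √(1−ρ_J²) = sin(π/30) = 0.10453.
Then 2/(1+√(1−ρ_J²)) = 2/(1+0.10453); ω* = 2/1.10453 = 1.8107.
ρ_SOR = ω* − 1 = 1.8107 − 1 = 0.8107.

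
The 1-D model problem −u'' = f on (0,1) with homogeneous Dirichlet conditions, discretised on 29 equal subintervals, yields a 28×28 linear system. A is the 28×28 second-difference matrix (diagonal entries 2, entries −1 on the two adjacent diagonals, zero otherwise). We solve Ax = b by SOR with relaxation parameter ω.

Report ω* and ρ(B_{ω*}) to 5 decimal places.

ω* = 1.80486, ρ_SOR = 0.80486

With n=28, ρ(Jacobi) = cos(π/29) = 0.99414.
√(1 − cos²(π/29)) = sin(π/29) ≈ 0.108119.
ω* = 2/(1 + 0.108119) = 2/1.108119 = 1.80486.
Hence ρ(B_{ω*}) = 1.80486 − 1 = 0.80486.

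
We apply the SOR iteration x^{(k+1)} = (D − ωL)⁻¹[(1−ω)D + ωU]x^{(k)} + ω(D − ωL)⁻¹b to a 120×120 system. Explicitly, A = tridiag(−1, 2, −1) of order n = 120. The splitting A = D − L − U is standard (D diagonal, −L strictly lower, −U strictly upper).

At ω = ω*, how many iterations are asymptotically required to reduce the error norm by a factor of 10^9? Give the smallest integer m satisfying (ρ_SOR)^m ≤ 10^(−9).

spectrum of D⁻¹(L+U) = {cos(kπ/121) : 1≤k≤120}; ρ_J = cos(π/121) = 0.9996630.
√(1 − cos²(π/121)) = sin(π/121) ≈ 0.0259607.
So ω* = 2/1.0259607 = 1.9493924 (Young).
Hence ρ(B_{ω*}) = 1.9493924 − 1 = 0.9493924.
m ≥ 9·ln10 / (−ln 0.9493924) = 399.038; smallest integer m = 400.

m = 400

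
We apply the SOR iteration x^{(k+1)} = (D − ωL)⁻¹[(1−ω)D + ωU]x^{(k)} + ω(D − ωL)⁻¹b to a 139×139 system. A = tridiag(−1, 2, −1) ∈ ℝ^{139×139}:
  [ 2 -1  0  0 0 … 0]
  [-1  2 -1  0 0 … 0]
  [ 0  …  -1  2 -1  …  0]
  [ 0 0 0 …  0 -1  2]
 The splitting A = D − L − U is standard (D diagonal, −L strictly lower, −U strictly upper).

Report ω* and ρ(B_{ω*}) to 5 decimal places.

½·tridiag(1,0,1) at n=139: λ_k = cos(kπ/140); max |λ| at k=1 ⇒ ρ_J = cos(π/140) ≈ 0.99975.
1 − cos²(π/140) = sin²(π/140) ⇒ √(1−ρ_J²) = sin(π/140) = 0.022438.
So ω* = 2/1.022438 = 1.95611 (Young).
At ω = 1.95611 every |λ(B_ω)| = ω−1, so ρ_SOR = 0.95611.

ω* = 1.95611, ρ_SOR = 0.95611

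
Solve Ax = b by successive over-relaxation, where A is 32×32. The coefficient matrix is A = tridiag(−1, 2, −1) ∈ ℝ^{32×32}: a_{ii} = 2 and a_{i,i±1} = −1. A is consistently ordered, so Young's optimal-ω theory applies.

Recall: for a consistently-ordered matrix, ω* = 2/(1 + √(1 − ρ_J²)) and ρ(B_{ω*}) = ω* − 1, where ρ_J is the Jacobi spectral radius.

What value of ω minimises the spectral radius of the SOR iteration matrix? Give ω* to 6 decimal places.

n=32: λ(B_J) = 1 − λ(A)/2 = cos(kπ/33); k=1 gives ρ_J = 0.995472.
√(1−ρ_J²) simplifies to sin(π/33) = 0.0950560.
[ω*] 2 ÷ (1 + 0.0950560) = 2 ÷ 1.0950560 = 1.826391.
and ρ(B_{ω*}) = 1.826391 − 1 = 0.826391.

ω* = 1.826391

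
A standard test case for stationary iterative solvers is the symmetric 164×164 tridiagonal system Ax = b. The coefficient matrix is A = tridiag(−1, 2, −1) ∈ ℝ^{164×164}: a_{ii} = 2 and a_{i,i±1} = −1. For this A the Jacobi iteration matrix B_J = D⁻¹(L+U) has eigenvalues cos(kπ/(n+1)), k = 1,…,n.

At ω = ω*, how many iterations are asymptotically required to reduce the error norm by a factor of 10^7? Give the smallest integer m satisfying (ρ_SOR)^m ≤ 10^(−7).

With n=164, ρ(Jacobi) = cos(π/165) = 0.9998187.
√(1−ρ_J²) = |sin(π/165)| = 0.0190388
ω* = 2 / (1 + 0.0190388) = 2 / 1.0190388 ≈ 1.9626338.
ρ_SOR = ω* − 1 ≈ 0.9626338.
For 7 digits: m = 7·ln10 / (−ln 0.9626338) = 16.1181/0.0380822 = 423.245; round up → m = 424.

m = 424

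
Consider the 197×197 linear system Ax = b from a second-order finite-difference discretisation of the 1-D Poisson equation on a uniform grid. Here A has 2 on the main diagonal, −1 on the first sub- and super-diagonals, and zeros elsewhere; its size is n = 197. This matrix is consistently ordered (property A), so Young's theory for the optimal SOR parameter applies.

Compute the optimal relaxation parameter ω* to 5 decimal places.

ω* = 1.96876

[ρ_J] n=197: ρ(B_J) = cos(π/(n+1)) = cos(π/198) = 0.99987.
1 − cos²(π/198) = sin²(π/198) ⇒ √(1−ρ_J²) = sin(π/198) = 0.015866.
Then 2/(1+√(1−ρ_J²)) = 2/(1+0.015866); ω* = 2/1.015866 = 1.96876.
ρ_SOR = ω* − 1 ≈ 0.96876.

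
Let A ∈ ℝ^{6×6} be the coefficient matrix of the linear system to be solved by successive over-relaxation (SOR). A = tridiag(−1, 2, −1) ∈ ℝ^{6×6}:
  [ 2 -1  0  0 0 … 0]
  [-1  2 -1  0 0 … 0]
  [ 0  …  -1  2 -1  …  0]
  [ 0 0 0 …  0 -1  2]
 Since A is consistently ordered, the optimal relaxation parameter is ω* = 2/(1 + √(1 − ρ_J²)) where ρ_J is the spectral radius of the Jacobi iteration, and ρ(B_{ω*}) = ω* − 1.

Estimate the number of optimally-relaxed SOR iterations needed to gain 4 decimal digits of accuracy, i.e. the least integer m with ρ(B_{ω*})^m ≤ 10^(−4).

With n=6, ρ(Jacobi) = cos(π/7) = 0.9009689.
√(1−ρ_J²) = |sin(π/7)| = 0.4338837
[ω*] 2 ÷ (1 + 0.4338837) = 2 ÷ 1.4338837 = 1.3948133.
ρ_SOR = ω* − 1 ≈ 0.3948133.
(0.3948133)^m ≤ 10^{−4}  ⇒  m·ln(0.3948133) ≤ −4·ln10  ⇒  m ≥ 9.911  ⇒  m = 10

m = 10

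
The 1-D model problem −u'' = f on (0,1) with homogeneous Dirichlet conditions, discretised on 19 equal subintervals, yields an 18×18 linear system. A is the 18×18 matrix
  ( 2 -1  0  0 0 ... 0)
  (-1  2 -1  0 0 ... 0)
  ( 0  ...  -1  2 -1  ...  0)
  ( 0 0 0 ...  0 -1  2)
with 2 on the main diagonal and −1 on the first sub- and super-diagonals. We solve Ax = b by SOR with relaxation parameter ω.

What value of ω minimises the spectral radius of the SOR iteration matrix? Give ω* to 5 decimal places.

ω* = 1.71734

With n=18, ρ(Jacobi) = cos(π/19) = 0.98636.
1 − cos²(π/19) = sin²(π/19) ⇒ √(1−ρ_J²) = sin(π/19) = 0.164595.
[ω*] 2 ÷ (1 + 0.164595) = 2 ÷ 1.164595 = 1.71734.
ρ_SOR = ω* − 1 = 1.71734 − 1 = 0.71734.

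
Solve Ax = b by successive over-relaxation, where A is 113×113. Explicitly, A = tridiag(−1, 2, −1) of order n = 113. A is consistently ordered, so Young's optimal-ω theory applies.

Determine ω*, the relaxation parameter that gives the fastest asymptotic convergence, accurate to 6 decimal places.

½·tridiag(1,0,1) at n=113: λ_k = cos(kπ/114); max |λ| at k=1 ⇒ ρ_J = cos(π/114) ≈ 0.999620.
√(1−ρ_J²) = |sin(π/114)| = 0.0275543
Young: ω* = 2/(1+√(1−ρ_J²)) = 2/(1+0.0275543) = 2/1.0275543 = 1.946369.
[ρ_SOR] ω* − 1 = 0.946369.

ω* = 1.946369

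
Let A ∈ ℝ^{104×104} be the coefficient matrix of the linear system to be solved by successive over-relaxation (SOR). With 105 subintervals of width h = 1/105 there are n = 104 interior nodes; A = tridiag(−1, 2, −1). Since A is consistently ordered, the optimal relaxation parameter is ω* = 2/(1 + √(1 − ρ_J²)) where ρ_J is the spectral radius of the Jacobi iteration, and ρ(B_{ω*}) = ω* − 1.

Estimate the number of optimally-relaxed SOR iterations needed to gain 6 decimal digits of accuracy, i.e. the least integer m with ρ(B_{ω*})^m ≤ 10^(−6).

m = 231

With n=104, ρ(Jacobi) = cos(π/105) = 0.9995524.
√(1 − cos²(π/105)) = sin(π/105) ≈ 0.0299155.
[ω*] 2 ÷ (1 + 0.0299155) = 2 ÷ 1.0299155 = 1.9419069.
Hence ρ(B_{ω*}) = 1.9419069 − 1 = 0.9419069.
For 6 digits: m = 6·ln10 / (−ln 0.9419069) = 13.8155/0.0598488 = 230.840; round up → m = 231.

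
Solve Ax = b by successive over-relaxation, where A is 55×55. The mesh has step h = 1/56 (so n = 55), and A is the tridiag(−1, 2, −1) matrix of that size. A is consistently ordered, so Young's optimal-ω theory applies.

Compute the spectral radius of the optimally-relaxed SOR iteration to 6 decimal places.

ρ_SOR = 0.893813

ρ_J = max_k |cos(kπ/56)| = cos(π/56) = 0.998427
1 − cos²(π/56) = sin²(π/56) ⇒ √(1−ρ_J²) = sin(π/56) = 0.0560704.
ω* = 2/(1+0.0560704) = 1.893813
At ω = 1.893813 every |λ(B_ω)| = ω−1, so ρ_SOR = 0.893813.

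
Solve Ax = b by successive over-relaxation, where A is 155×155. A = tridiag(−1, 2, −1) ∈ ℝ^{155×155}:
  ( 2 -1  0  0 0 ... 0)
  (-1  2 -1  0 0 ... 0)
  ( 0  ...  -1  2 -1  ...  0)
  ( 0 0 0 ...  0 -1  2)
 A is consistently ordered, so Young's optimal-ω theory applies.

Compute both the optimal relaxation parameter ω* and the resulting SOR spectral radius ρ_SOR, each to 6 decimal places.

ω* = 1.960521, ρ_SOR = 0.960521

B_J for the 155×155 system has eigenvalues cos(kπ/156); ρ_J = cos(π/156) = 0.999797.
root = sin(π/156) = 0.0201371  (since 1−cos² = sin²).
Young: ω* = 2/(1+√(1−ρ_J²)) = 2/(1+0.0201371) = 2/1.0201371 = 1.960521.
Hence ρ(B_{ω*}) = 1.960521 − 1 = 0.960521.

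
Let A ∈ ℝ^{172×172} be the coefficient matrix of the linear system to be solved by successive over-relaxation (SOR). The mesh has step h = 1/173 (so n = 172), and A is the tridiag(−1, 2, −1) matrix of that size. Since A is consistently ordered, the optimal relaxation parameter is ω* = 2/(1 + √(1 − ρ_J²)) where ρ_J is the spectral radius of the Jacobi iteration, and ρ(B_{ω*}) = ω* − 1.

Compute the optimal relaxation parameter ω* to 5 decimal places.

½·tridiag(1,0,1) at n=172: λ_k = cos(kπ/173); max |λ| at k=1 ⇒ ρ_J = cos(π/173) ≈ 0.99984.
√(1−ρ_J²) = |sin(π/173)| = 0.018158
Then 2/(1+√(1−ρ_J²)) = 2/(1+0.018158); ω* = 2/1.018158 = 1.96433.
ρ(B_{ω*}) = ω*−1 = 0.96433

ω* = 1.96433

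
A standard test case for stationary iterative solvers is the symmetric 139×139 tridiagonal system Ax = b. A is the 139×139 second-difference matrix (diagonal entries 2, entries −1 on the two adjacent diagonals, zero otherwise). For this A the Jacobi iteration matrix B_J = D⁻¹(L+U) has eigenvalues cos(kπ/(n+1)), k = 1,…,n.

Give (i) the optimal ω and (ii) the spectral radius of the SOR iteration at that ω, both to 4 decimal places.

ω* = 1.9561, ρ_SOR = 0.9561

With n=139, ρ(Jacobi) = cos(π/140) = 0.9997.
√(1 − cos²(π/140)) = sin(π/140) ≈ 0.02244.
Young: ω* = 2/(1+√(1−ρ_J²)) = 2/(1+0.02244) = 2/1.02244 = 1.9561.
and ρ(B_{ω*}) = 1.9561 − 1 = 0.9561.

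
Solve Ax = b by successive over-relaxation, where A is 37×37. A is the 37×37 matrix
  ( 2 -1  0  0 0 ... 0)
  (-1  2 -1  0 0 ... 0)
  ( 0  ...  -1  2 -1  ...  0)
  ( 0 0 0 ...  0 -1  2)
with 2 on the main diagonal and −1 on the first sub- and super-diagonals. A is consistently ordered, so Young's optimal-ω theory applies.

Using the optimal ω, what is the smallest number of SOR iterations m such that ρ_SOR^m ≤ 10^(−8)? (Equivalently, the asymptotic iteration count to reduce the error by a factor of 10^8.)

m = 112

B_J for the 37×37 system has eigenvalues cos(kπ/38); ρ_J = cos(π/38) = 0.9965845.
√(1 − cos²(π/38)) = sin(π/38) ≈ 0.0825793.
ω* = 2/(1 + 0.0825793) = 2/1.0825793 = 1.8474397.
ρ_SOR = ω* − 1 = 1.8474397 − 1 = 0.8474397.
For 8 digits: m = 8·ln10 / (−ln 0.8474397) = 18.4207/0.165536 = 111.279; round up → m = 112.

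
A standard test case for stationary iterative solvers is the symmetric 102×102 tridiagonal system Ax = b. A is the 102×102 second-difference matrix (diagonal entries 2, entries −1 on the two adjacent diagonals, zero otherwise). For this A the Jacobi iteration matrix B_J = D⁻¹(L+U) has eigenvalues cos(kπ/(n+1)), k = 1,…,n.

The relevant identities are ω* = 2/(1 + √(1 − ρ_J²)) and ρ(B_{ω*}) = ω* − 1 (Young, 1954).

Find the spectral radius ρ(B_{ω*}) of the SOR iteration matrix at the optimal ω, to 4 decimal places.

With n=102, ρ(Jacobi) = cos(π/103) = 0.9995.
1 − cos²(π/103) = sin²(π/103) ⇒ √(1−ρ_J²) = sin(π/103) = 0.03050.
ω* = 2/(1+0.03050) = 1.9408
ρ(B_{ω*}) = ω*−1 = 0.9408

ρ_SOR = 0.9408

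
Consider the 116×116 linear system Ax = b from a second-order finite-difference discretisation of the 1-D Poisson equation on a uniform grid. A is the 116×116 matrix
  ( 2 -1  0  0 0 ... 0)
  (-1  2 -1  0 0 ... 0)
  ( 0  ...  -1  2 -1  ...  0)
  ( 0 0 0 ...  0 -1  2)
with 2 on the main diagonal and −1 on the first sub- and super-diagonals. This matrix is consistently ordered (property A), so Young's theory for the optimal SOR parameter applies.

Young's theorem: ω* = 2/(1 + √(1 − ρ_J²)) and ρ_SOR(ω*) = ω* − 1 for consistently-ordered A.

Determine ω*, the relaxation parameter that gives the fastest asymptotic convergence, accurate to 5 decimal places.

ρ_J = max_k |cos(kπ/117)| = cos(π/117) = 0.99964
√(1−ρ_J²) simplifies to sin(π/117) = 0.026848.
Then 2/(1+√(1−ρ_J²)) = 2/(1+0.026848); ω* = 2/1.026848 = 1.94771.
At ω = 1.94771 every |λ(B_ω)| = ω−1, so ρ_SOR = 0.94771.

ω* = 1.94771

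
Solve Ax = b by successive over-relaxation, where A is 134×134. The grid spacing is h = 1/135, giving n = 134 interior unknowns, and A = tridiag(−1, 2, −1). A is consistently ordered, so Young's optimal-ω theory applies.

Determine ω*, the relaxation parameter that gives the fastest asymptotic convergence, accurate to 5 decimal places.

With n=134, ρ(Jacobi) = cos(π/135) = 0.99973.
√(1−ρ_J²) = |sin(π/135)| = 0.023269
Young: ω* = 2/(1+√(1−ρ_J²)) = 2/(1+0.023269) = 2/1.023269 = 1.95452.
ρ(B_{ω*}) = ω*−1 = 0.95452

ω* = 1.95452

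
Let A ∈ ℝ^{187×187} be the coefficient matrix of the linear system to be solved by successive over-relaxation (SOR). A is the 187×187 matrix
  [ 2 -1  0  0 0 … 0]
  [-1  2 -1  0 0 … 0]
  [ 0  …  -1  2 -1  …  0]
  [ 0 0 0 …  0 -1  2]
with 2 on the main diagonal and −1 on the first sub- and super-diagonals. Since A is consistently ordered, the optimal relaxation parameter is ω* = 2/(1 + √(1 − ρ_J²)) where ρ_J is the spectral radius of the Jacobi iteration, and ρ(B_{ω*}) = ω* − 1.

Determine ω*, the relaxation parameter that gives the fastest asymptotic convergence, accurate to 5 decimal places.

With n=187, ρ(Jacobi) = cos(π/188) = 0.99986.
√(1−ρ_J²) simplifies to sin(π/188) = 0.016710.
ω* = 2 / (1 + 0.016710) = 2 / 1.016710 ≈ 1.96713.
ρ(B_{ω*}) = ω*−1 = 0.96713

ω* = 1.96713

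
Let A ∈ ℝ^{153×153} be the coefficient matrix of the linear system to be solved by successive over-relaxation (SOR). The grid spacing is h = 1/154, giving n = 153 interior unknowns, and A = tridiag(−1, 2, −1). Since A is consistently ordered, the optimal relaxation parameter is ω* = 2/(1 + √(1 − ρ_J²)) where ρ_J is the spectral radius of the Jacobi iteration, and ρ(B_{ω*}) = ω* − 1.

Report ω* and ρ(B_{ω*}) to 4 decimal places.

ω* = 1.9600, ρ_SOR = 0.9600

n=153: λ(B_J) = 1 − λ(A)/2 = cos(kπ/154); k=1 gives ρ_J = 0.9998.
root = sin(π/154) = 0.02040  (since 1−cos² = sin²).
Then 2/(1+√(1−ρ_J²)) = 2/(1+0.02040); ω* = 2/1.02040 = 1.9600.
ρ_SOR = ω* − 1 ≈ 0.9600.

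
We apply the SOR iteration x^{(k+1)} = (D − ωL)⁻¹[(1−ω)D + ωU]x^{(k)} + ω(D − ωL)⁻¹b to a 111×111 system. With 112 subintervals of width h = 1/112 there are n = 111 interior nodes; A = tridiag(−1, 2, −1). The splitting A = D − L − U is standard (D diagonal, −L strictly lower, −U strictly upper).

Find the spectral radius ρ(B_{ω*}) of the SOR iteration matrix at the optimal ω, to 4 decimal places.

B_J for the 111×111 system has eigenvalues cos(kπ/112); ρ_J = cos(π/112) = 0.9996.
√(1−ρ_J²) = |sin(π/112)| = 0.02805
Then 2/(1+√(1−ρ_J²)) = 2/(1+0.02805); ω* = 2/1.02805 = 1.9454.
and ρ(B_{ω*}) = 1.9454 − 1 = 0.9454.

ρ_SOR = 0.9454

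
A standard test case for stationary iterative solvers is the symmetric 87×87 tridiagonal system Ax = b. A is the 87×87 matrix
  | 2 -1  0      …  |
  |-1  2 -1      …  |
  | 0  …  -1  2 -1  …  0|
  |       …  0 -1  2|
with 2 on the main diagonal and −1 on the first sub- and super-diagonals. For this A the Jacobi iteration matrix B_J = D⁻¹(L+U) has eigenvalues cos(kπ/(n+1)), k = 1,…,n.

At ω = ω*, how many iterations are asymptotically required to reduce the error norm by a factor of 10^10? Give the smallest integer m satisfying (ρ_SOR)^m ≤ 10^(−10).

B_J for the 87×87 system has eigenvalues cos(kπ/88); ρ_J = cos(π/88) = 0.9993628.
√(1−ρ_J²) = |sin(π/88)| = 0.0356923
Young: ω* = 2/(1+√(1−ρ_J²)) = 2/(1+0.0356923) = 2/1.0356923 = 1.9310755.
ρ_SOR = ω* − 1 ≈ 0.9310755.
ρ_SOR^m ≤ 10^(−10) ⇔ m ≥ 10·ln10/(−ln 0.9310755) = 23.0259/0.0714149 = 322.424; m = ⌈322.424⌉ = 323.

m = 323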